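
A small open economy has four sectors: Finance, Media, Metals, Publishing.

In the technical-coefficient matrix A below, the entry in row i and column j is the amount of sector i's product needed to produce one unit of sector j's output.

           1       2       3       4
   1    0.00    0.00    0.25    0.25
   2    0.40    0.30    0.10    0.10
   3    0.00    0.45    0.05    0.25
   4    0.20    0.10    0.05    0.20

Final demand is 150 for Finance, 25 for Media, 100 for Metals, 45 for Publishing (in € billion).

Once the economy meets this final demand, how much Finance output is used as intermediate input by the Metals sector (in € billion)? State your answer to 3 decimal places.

I − A =
  [   1.00     0.00    -0.25    -0.25]
  [  -0.40     0.70    -0.10    -0.10]
  [   0.00    -0.45     0.95    -0.25]
  [  -0.20    -0.10    -0.05     0.80]
Compute the cofactors C_ij = (−1)^(i+j)·(3×3 minor ij) of I−A; the adjugate is their transpose:
adj(I−A) = Cᵀ =
  [ 0.473000   0.125625   0.148750   0.210000]
  [ 0.323000   0.687500   0.170000   0.240000]
  [ 0.198000   0.362500   0.505000   0.265000]
  [ 0.171000   0.140000   0.090000   0.575000]
det(I−A) = Σ_j (I−A)_1j·C_1j = (1.00)(0.473000) + (0.00)(0.323000) + (-0.25)(0.198000) + (-0.25)(0.171000) = 0.38075
(I − A)⁻¹ = adj(I−A) / det(I−A) ≈
  [   1.2423     0.3299     0.3907     0.5515]
  [   0.8483     1.8056     0.4465     0.6303]
  [   0.5200     0.9521     1.3263     0.6960]
  [   0.4491     0.3677     0.2364     1.5102]
First solve x = (I − A)⁻¹ d = adj(I−A)·d / det(I−A); in particular x_3 = (0.198000·150 + 0.362500·25 + 0.505000·100 + 0.265000·45) / 0.38075 = 101.1875 / 0.38075 ≈ 265.75837.
Intermediate flow from 1 to 3: z_13 = a_13 · x_3 = 0.25 × 101.1875 / 0.38075 = 25.296875 / 0.38075 ≈ 66.440.

z_13 = 66.440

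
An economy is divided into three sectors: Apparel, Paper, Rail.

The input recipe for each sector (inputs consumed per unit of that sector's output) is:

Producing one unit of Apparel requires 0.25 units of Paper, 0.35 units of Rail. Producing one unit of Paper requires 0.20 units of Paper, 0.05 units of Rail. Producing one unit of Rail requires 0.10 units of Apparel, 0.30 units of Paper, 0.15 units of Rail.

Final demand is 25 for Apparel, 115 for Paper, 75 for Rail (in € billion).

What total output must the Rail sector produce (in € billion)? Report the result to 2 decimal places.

I − A =
  [   1.00     0.00    -0.10]
  [  -0.25     0.80    -0.30]
  [  -0.35    -0.05     0.85]
Cofactors of I−A, C_ij = (−1)^(i+j)·(minor ij) (rows/columns in the sector order above):
  C_11 = (0.80)(0.85) − (-0.30)(-0.05) = 0.6650
  C_12 = −[(-0.25)(0.85) − (-0.30)(-0.35)] = 0.3175
  C_13 = (-0.25)(-0.05) − (0.80)(-0.35) = 0.2925
  C_21 = −[(0.00)(0.85) − (-0.10)(-0.05)] = 0.0050
  C_22 = (1.00)(0.85) − (-0.10)(-0.35) = 0.8150
  C_23 = −[(1.00)(-0.05) − (0.00)(-0.35)] = 0.0500
  C_31 = (0.00)(-0.30) − (-0.10)(0.80) = 0.0800
  C_32 = −[(1.00)(-0.30) − (-0.10)(-0.25)] = 0.3250
  C_33 = (1.00)(0.80) − (0.00)(-0.25) = 0.8000
det(I−A) = Σ_j (I−A)_1j·C_1j = (1.00)(0.6650) + (0.00)(0.3175) + (-0.10)(0.2925) = 0.63575
adj(I−A) = Cᵀ =
  [ 0.6650   0.0050   0.0800]
  [ 0.3175   0.8150   0.3250]
  [ 0.2925   0.0500   0.8000]
(I − A)⁻¹ = adj(I−A) / det(I−A) ≈
  [   1.0460     0.0079     0.1258]
  [   0.4994     1.2820     0.5112]
  [   0.4601     0.0786     1.2584]
x = (I − A)⁻¹ d = adj(I−A)·d / det(I−A), with det(I−A) = 0.63575:
  x_A = (0.6650·25 + 0.0050·115 + 0.0800·75) / 0.63575 = 23.20 / 0.63575 ≈ 36.49
  x_P = (0.3175·25 + 0.8150·115 + 0.3250·75) / 0.63575 = 126.0375 / 0.63575 ≈ 198.25
  x_R = (0.2925·25 + 0.0500·115 + 0.8000·75) / 0.63575 = 73.0625 / 0.63575 ≈ 114.92

x_R = 114.92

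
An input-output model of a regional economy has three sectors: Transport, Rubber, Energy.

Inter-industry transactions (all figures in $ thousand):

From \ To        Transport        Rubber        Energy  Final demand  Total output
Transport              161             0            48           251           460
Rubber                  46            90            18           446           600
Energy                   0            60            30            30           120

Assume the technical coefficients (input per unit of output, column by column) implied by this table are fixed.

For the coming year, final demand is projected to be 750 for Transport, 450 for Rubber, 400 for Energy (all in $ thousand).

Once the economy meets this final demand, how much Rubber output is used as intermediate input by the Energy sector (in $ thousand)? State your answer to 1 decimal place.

Technical coefficients a_ij = z_ij / X_j:
  a_11 = 161/460 = 0.35, a_21 = 46/460 = 0.10, a_31 = 0/460 = 0.00
  a_12 = 0/600 = 0.00, a_22 = 90/600 = 0.15, a_32 = 60/600 = 0.10
  a_13 = 48/120 = 0.40, a_23 = 18/120 = 0.15, a_33 = 30/120 = 0.25
I − A =
  [   0.65     0.00    -0.40]
  [  -0.10     0.85    -0.15]
  [   0.00    -0.10     0.75]
Cofactors of I−A, C_ij = (−1)^(i+j)·(minor ij) (rows/columns in the sector order above):
  C_11 = (0.85)(0.75) − (-0.15)(-0.10) = 0.6225
  C_12 = −[(-0.10)(0.75) − (-0.15)(0.00)] = 0.0750
  C_13 = (-0.10)(-0.10) − (0.85)(0.00) = 0.0100
  C_21 = −[(0.00)(0.75) − (-0.40)(-0.10)] = 0.0400
  C_22 = (0.65)(0.75) − (-0.40)(0.00) = 0.4875
  C_23 = −[(0.65)(-0.10) − (0.00)(0.00)] = 0.0650
  C_31 = (0.00)(-0.15) − (-0.40)(0.85) = 0.3400
  C_32 = −[(0.65)(-0.15) − (-0.40)(-0.10)] = 0.1375
  C_33 = (0.65)(0.85) − (0.00)(-0.10) = 0.5525
det(I−A) = Σ_j (I−A)_1j·C_1j = (0.65)(0.6225) + (0.00)(0.0750) + (-0.40)(0.0100) = 0.400625
adj(I−A) = Cᵀ =
  [ 0.6225   0.0400   0.3400]
  [ 0.0750   0.4875   0.1375]
  [ 0.0100   0.0650   0.5525]
(I − A)⁻¹ = adj(I−A) / det(I−A) ≈
  [   1.5538     0.0998     0.8487]
  [   0.1872     1.2168     0.3432]
  [   0.0250     0.1622     1.3791]
First solve x = (I − A)⁻¹ d = adj(I−A)·d / det(I−A); in particular x_3 = (0.0100·750 + 0.0650·450 + 0.5525·400) / 0.400625 = 257.75 / 0.400625 ≈ 643.370.
Intermediate flow from 2 to 3: z_23 = a_23 · x_3 = 0.15 × 257.75 / 0.400625 = 38.6625 / 0.400625 ≈ 96.5.

z_23 = 96.5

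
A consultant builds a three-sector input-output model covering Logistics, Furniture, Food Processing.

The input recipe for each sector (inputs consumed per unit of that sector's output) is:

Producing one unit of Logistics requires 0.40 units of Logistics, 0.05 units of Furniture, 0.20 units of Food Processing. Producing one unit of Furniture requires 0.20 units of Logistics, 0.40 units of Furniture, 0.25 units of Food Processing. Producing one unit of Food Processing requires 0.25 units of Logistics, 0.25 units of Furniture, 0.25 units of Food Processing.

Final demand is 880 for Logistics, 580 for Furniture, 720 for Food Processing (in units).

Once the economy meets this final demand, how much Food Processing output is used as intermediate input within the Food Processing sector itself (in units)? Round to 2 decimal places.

z_33 = 658.14

I − A =
  [   0.60    -0.20    -0.25]
  [  -0.05     0.60    -0.25]
  [  -0.20    -0.25     0.75]
Cofactors of I−A, C_ij = (−1)^(i+j)·(minor ij) (rows/columns in the sector order above):
  C_11 = (0.60)(0.75) − (-0.25)(-0.25) = 0.3875
  C_12 = −[(-0.05)(0.75) − (-0.25)(-0.20)] = 0.0875
  C_13 = (-0.05)(-0.25) − (0.60)(-0.20) = 0.1325
  C_21 = −[(-0.20)(0.75) − (-0.25)(-0.25)] = 0.2125
  C_22 = (0.60)(0.75) − (-0.25)(-0.20) = 0.4000
  C_23 = −[(0.60)(-0.25) − (-0.20)(-0.20)] = 0.1900
  C_31 = (-0.20)(-0.25) − (-0.25)(0.60) = 0.2000
  C_32 = −[(0.60)(-0.25) − (-0.25)(-0.05)] = 0.1625
  C_33 = (0.60)(0.60) − (-0.20)(-0.05) = 0.3500
det(I−A) = Σ_j (I−A)_1j·C_1j = (0.60)(0.3875) + (-0.20)(0.0875) + (-0.25)(0.1325) = 0.181875
adj(I−A) = Cᵀ =
  [ 0.3875   0.2125   0.2000]
  [ 0.0875   0.4000   0.1625]
  [ 0.1325   0.1900   0.3500]
(I − A)⁻¹ = adj(I−A) / det(I−A) ≈
  [   2.1306     1.1684     1.0997]
  [   0.4811     2.1993     0.8935]
  [   0.7285     1.0447     1.9244]
First solve x = (I − A)⁻¹ d = adj(I−A)·d / det(I−A); in particular x_3 = (0.1325·880 + 0.1900·580 + 0.3500·720) / 0.181875 = 478.80 / 0.181875 ≈ 2632.5773.
Intermediate flow from 3 to 3: z_33 = a_33 · x_3 = 0.25 × 478.80 / 0.181875 = 119.70 / 0.181875 ≈ 658.14.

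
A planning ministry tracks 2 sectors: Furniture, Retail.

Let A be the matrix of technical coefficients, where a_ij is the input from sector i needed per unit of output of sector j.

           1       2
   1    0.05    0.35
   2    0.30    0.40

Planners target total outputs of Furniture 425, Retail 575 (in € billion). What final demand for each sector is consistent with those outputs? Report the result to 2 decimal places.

I − A =
  [   0.95    -0.35]
  [  -0.30     0.60]
d = (I − A) x:
  d_1 = (+0.95)·425 + (-0.35)·575 = 202.50
  d_2 = (-0.30)·425 + (+0.60)·575 = 217.50

d_1 = 202.50, d_2 = 217.50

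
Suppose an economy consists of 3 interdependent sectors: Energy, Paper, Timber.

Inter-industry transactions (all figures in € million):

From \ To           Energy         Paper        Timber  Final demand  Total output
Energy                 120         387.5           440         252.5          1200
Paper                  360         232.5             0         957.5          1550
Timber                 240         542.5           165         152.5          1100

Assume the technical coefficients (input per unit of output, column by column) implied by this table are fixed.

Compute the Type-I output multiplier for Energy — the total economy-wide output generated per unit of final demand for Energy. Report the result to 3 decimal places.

m_E = 2.629

Technical coefficients a_ij = z_ij / X_j:
  a_EE = 120/1200 = 0.10, a_PE = 360/1200 = 0.30, a_TE = 240/1200 = 0.20
  a_EP = 387.5/1550 = 0.25, a_PP = 232.5/1550 = 0.15, a_TP = 542.5/1550 = 0.35
  a_ET = 440/1100 = 0.40, a_PT = 0/1100 = 0.00, a_TT = 165/1100 = 0.15
I − A =
  [   0.90    -0.25    -0.40]
  [  -0.30     0.85     0.00]
  [  -0.20    -0.35     0.85]
Cofactors of I−A, C_ij = (−1)^(i+j)·(minor ij) (rows/columns in the sector order above):
  C_11 = (0.85)(0.85) − (0.00)(-0.35) = 0.7225
  C_12 = −[(-0.30)(0.85) − (0.00)(-0.20)] = 0.2550
  C_13 = (-0.30)(-0.35) − (0.85)(-0.20) = 0.2750
  C_21 = −[(-0.25)(0.85) − (-0.40)(-0.35)] = 0.3525
  C_22 = (0.90)(0.85) − (-0.40)(-0.20) = 0.6850
  C_23 = −[(0.90)(-0.35) − (-0.25)(-0.20)] = 0.3650
  C_31 = (-0.25)(0.00) − (-0.40)(0.85) = 0.3400
  C_32 = −[(0.90)(0.00) − (-0.40)(-0.30)] = 0.1200
  C_33 = (0.90)(0.85) − (-0.25)(-0.30) = 0.6900
det(I−A) = Σ_j (I−A)_1j·C_1j = (0.90)(0.7225) + (-0.25)(0.2550) + (-0.40)(0.2750) = 0.4765
adj(I−A) = Cᵀ =
  [ 0.7225   0.3525   0.3400]
  [ 0.2550   0.6850   0.1200]
  [ 0.2750   0.3650   0.6900]
(I − A)⁻¹ = adj(I−A) / det(I−A) ≈
  [   1.5163     0.7398     0.7135]
  [   0.5352     1.4376     0.2518]
  [   0.5771     0.7660     1.4481]
The output multiplier for sector j is the column-j sum of the Leontief inverse (I − A)⁻¹ = adj(I−A) / det(I−A).
Column E of adj(I−A): (0.7225, 0.2550, 0.2750); det(I−A) = 0.4765.
m_E = (0.7225 + 0.2550 + 0.2750) / 0.4765 = 1.2525 / 0.4765 ≈ 2.629.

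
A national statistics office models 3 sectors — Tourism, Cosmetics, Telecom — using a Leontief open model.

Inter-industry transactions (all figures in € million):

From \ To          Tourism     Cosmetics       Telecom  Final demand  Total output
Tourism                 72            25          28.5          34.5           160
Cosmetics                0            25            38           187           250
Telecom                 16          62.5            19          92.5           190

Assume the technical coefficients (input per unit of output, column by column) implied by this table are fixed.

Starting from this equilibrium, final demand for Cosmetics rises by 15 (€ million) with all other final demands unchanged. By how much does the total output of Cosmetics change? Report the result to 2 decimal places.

Technical coefficients a_ij = z_ij / X_j:
  a_11 = 72/160 = 0.45, a_21 = 0/160 = 0.00, a_31 = 16/160 = 0.10
  a_12 = 25/250 = 0.10, a_22 = 25/250 = 0.10, a_32 = 62.5/250 = 0.25
  a_13 = 28.5/190 = 0.15, a_23 = 38/190 = 0.20, a_33 = 19/190 = 0.10
I − A =
  [   0.55    -0.10    -0.15]
  [   0.00     0.90    -0.20]
  [  -0.10    -0.25     0.90]
Cofactors of I−A, C_ij = (−1)^(i+j)·(minor ij) (rows/columns in the sector order above):
  C_11 = (0.90)(0.90) − (-0.20)(-0.25) = 0.7600
  C_12 = −[(0.00)(0.90) − (-0.20)(-0.10)] = 0.0200
  C_13 = (0.00)(-0.25) − (0.90)(-0.10) = 0.0900
  C_21 = −[(-0.10)(0.90) − (-0.15)(-0.25)] = 0.1275
  C_22 = (0.55)(0.90) − (-0.15)(-0.10) = 0.4800
  C_23 = −[(0.55)(-0.25) − (-0.10)(-0.10)] = 0.1475
  C_31 = (-0.10)(-0.20) − (-0.15)(0.90) = 0.1550
  C_32 = −[(0.55)(-0.20) − (-0.15)(0.00)] = 0.1100
  C_33 = (0.55)(0.90) − (-0.10)(0.00) = 0.4950
det(I−A) = Σ_j (I−A)_1j·C_1j = (0.55)(0.7600) + (-0.10)(0.0200) + (-0.15)(0.0900) = 0.4025
adj(I−A) = Cᵀ =
  [ 0.7600   0.1275   0.1550]
  [ 0.0200   0.4800   0.1100]
  [ 0.0900   0.1475   0.4950]
(I − A)⁻¹ = adj(I−A) / det(I−A) ≈
  [   1.8882     0.3168     0.3851]
  [   0.0497     1.1925     0.2733]
  [   0.2236     0.3665     1.2298]
Δx = (I − A)⁻¹ Δd with Δd having +15 in the Cosmetics component and 0 elsewhere.
So Δx_2 = L_22 · (+15), where L_22 = adj(I−A)_22 / det(I−A) = 0.4800 / 0.4025.
Δx_2 = 0.4800 × (+15) / 0.4025 = 7.20 / 0.4025 ≈ 17.89.

Δx_2 = 17.89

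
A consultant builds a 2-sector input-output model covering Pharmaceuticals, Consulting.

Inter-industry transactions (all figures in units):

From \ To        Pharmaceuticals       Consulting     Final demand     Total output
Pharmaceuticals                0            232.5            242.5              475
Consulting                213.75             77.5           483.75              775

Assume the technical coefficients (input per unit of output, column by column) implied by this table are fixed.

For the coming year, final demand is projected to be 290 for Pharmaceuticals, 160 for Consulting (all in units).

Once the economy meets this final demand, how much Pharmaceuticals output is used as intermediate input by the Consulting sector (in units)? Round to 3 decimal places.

z_12 = 113.922

Technical coefficients a_ij = z_ij / X_j:
  a_11 = 0/475 = 0.00, a_21 = 213.75/475 = 0.45
  a_12 = 232.5/775 = 0.30, a_22 = 77.5/775 = 0.10
I − A =
  [   1.00    -0.30]
  [  -0.45     0.90]
det(I−A) = (1.00)(0.90) − (-0.30)(-0.45) = 0.7650
adj(I−A) = [[0.90, 0.30], [0.45, 1.00]]
(I − A)⁻¹ = adj(I−A) / det(I−A) ≈
  [   1.1765     0.3922]
  [   0.5882     1.3072]
First solve x = (I − A)⁻¹ d = adj(I−A)·d / det(I−A); in particular x_2 = (0.45·290 + 1.00·160) / 0.7650 = 290.50 / 0.7650 ≈ 379.73856.
Intermediate flow from 1 to 2: z_12 = a_12 · x_2 = 0.30 × 290.50 / 0.7650 = 87.15 / 0.7650 ≈ 113.922.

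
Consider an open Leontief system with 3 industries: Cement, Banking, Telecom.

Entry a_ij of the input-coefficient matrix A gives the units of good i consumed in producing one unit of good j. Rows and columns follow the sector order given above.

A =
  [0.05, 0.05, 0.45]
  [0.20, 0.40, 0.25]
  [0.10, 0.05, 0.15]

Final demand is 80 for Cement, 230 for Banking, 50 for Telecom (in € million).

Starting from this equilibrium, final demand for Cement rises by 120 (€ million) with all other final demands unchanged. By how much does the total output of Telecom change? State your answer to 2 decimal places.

Δx_T = 19.47

I − A =
  [   0.95    -0.05    -0.45]
  [  -0.20     0.60    -0.25]
  [  -0.10    -0.05     0.85]
Cofactors of I−A, C_ij = (−1)^(i+j)·(minor ij) (rows/columns in the sector order above):
  C_11 = (0.60)(0.85) − (-0.25)(-0.05) = 0.4975
  C_12 = −[(-0.20)(0.85) − (-0.25)(-0.10)] = 0.1950
  C_13 = (-0.20)(-0.05) − (0.60)(-0.10) = 0.0700
  C_21 = −[(-0.05)(0.85) − (-0.45)(-0.05)] = 0.0650
  C_22 = (0.95)(0.85) − (-0.45)(-0.10) = 0.7625
  C_23 = −[(0.95)(-0.05) − (-0.05)(-0.10)] = 0.0525
  C_31 = (-0.05)(-0.25) − (-0.45)(0.60) = 0.2825
  C_32 = −[(0.95)(-0.25) − (-0.45)(-0.20)] = 0.3275
  C_33 = (0.95)(0.60) − (-0.05)(-0.20) = 0.5600
det(I−A) = Σ_j (I−A)_1j·C_1j = (0.95)(0.4975) + (-0.05)(0.1950) + (-0.45)(0.0700) = 0.431375
adj(I−A) = Cᵀ =
  [ 0.4975   0.0650   0.2825]
  [ 0.1950   0.7625   0.3275]
  [ 0.0700   0.0525   0.5600]
(I − A)⁻¹ = adj(I−A) / det(I−A) ≈
  [   1.1533     0.1507     0.6549]
  [   0.4520     1.7676     0.7592]
  [   0.1623     0.1217     1.2982]
Δx = (I − A)⁻¹ Δd with Δd having +120 in the Cement component and 0 elsewhere.
So Δx_T = L_TC · (+120), where L_TC = adj(I−A)_TC / det(I−A) = 0.0700 / 0.431375.
Δx_T = 0.0700 × (+120) / 0.431375 = 8.40 / 0.431375 ≈ 19.47.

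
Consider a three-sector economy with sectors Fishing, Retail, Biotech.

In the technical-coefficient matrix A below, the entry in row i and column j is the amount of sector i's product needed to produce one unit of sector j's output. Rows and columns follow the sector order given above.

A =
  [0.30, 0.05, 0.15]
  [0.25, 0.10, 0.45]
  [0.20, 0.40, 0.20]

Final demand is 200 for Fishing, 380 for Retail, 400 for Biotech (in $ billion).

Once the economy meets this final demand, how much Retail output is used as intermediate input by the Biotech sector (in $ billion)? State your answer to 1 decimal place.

z_23 = 578.4

I − A =
  [   0.70    -0.05    -0.15]
  [  -0.25     0.90    -0.45]
  [  -0.20    -0.40     0.80]
Cofactors of I−A, C_ij = (−1)^(i+j)·(minor ij) (rows/columns in the sector order above):
  C_11 = (0.90)(0.80) − (-0.45)(-0.40) = 0.5400
  C_12 = −[(-0.25)(0.80) − (-0.45)(-0.20)] = 0.2900
  C_13 = (-0.25)(-0.40) − (0.90)(-0.20) = 0.2800
  C_21 = −[(-0.05)(0.80) − (-0.15)(-0.40)] = 0.1000
  C_22 = (0.70)(0.80) − (-0.15)(-0.20) = 0.5300
  C_23 = −[(0.70)(-0.40) − (-0.05)(-0.20)] = 0.2900
  C_31 = (-0.05)(-0.45) − (-0.15)(0.90) = 0.1575
  C_32 = −[(0.70)(-0.45) − (-0.15)(-0.25)] = 0.3525
  C_33 = (0.70)(0.90) − (-0.05)(-0.25) = 0.6175
det(I−A) = Σ_j (I−A)_1j·C_1j = (0.70)(0.5400) + (-0.05)(0.2900) + (-0.15)(0.2800) = 0.3215
adj(I−A) = Cᵀ =
  [ 0.5400   0.1000   0.1575]
  [ 0.2900   0.5300   0.3525]
  [ 0.2800   0.2900   0.6175]
(I − A)⁻¹ = adj(I−A) / det(I−A) ≈
  [   1.6796     0.3110     0.4899]
  [   0.9020     1.6485     1.0964]
  [   0.8709     0.9020     1.9207]
First solve x = (I − A)⁻¹ d = adj(I−A)·d / det(I−A); in particular x_3 = (0.2800·200 + 0.2900·380 + 0.6175·400) / 0.3215 = 413.20 / 0.3215 ≈ 1285.226.
Intermediate flow from 2 to 3: z_23 = a_23 · x_3 = 0.45 × 413.20 / 0.3215 = 185.94 / 0.3215 ≈ 578.4.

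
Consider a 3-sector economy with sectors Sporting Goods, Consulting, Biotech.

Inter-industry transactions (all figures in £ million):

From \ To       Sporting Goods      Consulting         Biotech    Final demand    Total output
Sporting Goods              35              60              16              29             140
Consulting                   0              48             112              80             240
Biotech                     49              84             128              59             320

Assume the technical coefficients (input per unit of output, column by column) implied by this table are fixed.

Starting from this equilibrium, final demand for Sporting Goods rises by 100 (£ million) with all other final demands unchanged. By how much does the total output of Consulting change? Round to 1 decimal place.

Δx_2 = 54.8

Technical coefficients a_ij = z_ij / X_j:
  a_11 = 35/140 = 0.25, a_21 = 0/140 = 0.00, a_31 = 49/140 = 0.35
  a_12 = 60/240 = 0.25, a_22 = 48/240 = 0.20, a_32 = 84/240 = 0.35
  a_13 = 16/320 = 0.05, a_23 = 112/320 = 0.35, a_33 = 128/320 = 0.40
I − A =
  [   0.75    -0.25    -0.05]
  [   0.00     0.80    -0.35]
  [  -0.35    -0.35     0.60]
Cofactors of I−A, C_ij = (−1)^(i+j)·(minor ij) (rows/columns in the sector order above):
  C_11 = (0.80)(0.60) − (-0.35)(-0.35) = 0.3575
  C_12 = −[(0.00)(0.60) − (-0.35)(-0.35)] = 0.1225
  C_13 = (0.00)(-0.35) − (0.80)(-0.35) = 0.2800
  C_21 = −[(-0.25)(0.60) − (-0.05)(-0.35)] = 0.1675
  C_22 = (0.75)(0.60) − (-0.05)(-0.35) = 0.4325
  C_23 = −[(0.75)(-0.35) − (-0.25)(-0.35)] = 0.3500
  C_31 = (-0.25)(-0.35) − (-0.05)(0.80) = 0.1275
  C_32 = −[(0.75)(-0.35) − (-0.05)(0.00)] = 0.2625
  C_33 = (0.75)(0.80) − (-0.25)(0.00) = 0.6000
det(I−A) = Σ_j (I−A)_1j·C_1j = (0.75)(0.3575) + (-0.25)(0.1225) + (-0.05)(0.2800) = 0.2235
adj(I−A) = Cᵀ =
  [ 0.3575   0.1675   0.1275]
  [ 0.1225   0.4325   0.2625]
  [ 0.2800   0.3500   0.6000]
(I − A)⁻¹ = adj(I−A) / det(I−A) ≈
  [   1.5996     0.7494     0.5705]
  [   0.5481     1.9351     1.1745]
  [   1.2528     1.5660     2.6846]
Δx = (I − A)⁻¹ Δd with Δd having +100 in the Sporting Goods component and 0 elsewhere.
So Δx_2 = L_21 · (+100), where L_21 = adj(I−A)_21 / det(I−A) = 0.1225 / 0.2235.
Δx_2 = 0.1225 × (+100) / 0.2235 = 12.25 / 0.2235 ≈ 54.8.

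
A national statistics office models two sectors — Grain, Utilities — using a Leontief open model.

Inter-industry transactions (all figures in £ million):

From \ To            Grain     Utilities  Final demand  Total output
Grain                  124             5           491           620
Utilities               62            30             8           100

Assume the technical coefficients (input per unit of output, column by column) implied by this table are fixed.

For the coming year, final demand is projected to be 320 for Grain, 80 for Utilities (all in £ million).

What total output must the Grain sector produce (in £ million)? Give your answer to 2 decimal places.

Technical coefficients a_ij = z_ij / X_j:
  a_11 = 124/620 = 0.20, a_21 = 62/620 = 0.10
  a_12 = 5/100 = 0.05, a_22 = 30/100 = 0.30
I − A =
  [   0.80    -0.05]
  [  -0.10     0.70]
det(I−A) = (0.80)(0.70) − (-0.05)(-0.10) = 0.5550
adj(I−A) = [[0.70, 0.05], [0.10, 0.80]]
(I − A)⁻¹ = adj(I−A) / det(I−A) ≈
  [   1.2613     0.0901]
  [   0.1802     1.4414]
x = (I − A)⁻¹ d = adj(I−A)·d / det(I−A), with det(I−A) = 0.5550:
  x_1 = (0.70·320 + 0.05·80) / 0.5550 = 228.00 / 0.5550 ≈ 410.81
  x_2 = (0.10·320 + 0.80·80) / 0.5550 = 96.00 / 0.5550 ≈ 172.97

x_1 = 410.81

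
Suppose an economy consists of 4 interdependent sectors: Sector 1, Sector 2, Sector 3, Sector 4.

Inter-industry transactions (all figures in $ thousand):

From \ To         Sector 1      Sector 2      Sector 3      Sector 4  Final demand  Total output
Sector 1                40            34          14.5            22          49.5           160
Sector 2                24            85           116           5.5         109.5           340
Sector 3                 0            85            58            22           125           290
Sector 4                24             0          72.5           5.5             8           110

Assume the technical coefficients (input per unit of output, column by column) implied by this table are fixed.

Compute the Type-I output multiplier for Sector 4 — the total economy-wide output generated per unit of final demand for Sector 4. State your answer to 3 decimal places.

m_4 = 2.464

Technical coefficients a_ij = z_ij / X_j:
  a_11 = 40/160 = 0.25, a_21 = 24/160 = 0.15, a_31 = 0/160 = 0.00, a_41 = 24/160 = 0.15
  a_12 = 34/340 = 0.10, a_22 = 85/340 = 0.25, a_32 = 85/340 = 0.25, a_42 = 0/340 = 0.00
  a_13 = 14.5/290 = 0.05, a_23 = 116/290 = 0.40, a_33 = 58/290 = 0.20, a_43 = 72.5/290 = 0.25
  a_14 = 22/110 = 0.20, a_24 = 5.5/110 = 0.05, a_34 = 22/110 = 0.20, a_44 = 5.5/110 = 0.05
I − A =
  [   0.75    -0.10    -0.05    -0.20]
  [  -0.15     0.75    -0.40    -0.05]
  [   0.00    -0.25     0.80    -0.20]
  [  -0.15     0.00    -0.25     0.95]
Compute the cofactors C_ij = (−1)^(i+j)·(3×3 minor ij) of I−A; the adjugate is their transpose:
adj(I−A) = Cᵀ =
  [ 0.434375   0.095375   0.112375   0.120125]
  [ 0.124500   0.507000   0.297375   0.115500]
  [ 0.060000   0.173625   0.496875   0.126375]
  [ 0.084375   0.060750   0.148500   0.361125]
det(I−A) = Σ_j (I−A)_1j·C_1j = (0.75)(0.434375) + (-0.10)(0.124500) + (-0.05)(0.060000) + (-0.20)(0.084375) = 0.29345625
(I − A)⁻¹ = adj(I−A) / det(I−A) ≈
  [   1.4802     0.3250     0.3829     0.4093]
  [   0.4243     1.7277     1.0134     0.3936]
  [   0.2045     0.5917     1.6932     0.4306]
  [   0.2875     0.2070     0.5060     1.2306]
The output multiplier for sector j is the column-j sum of the Leontief inverse (I − A)⁻¹ = adj(I−A) / det(I−A).
Column 4 of adj(I−A): (0.120125, 0.115500, 0.126375, 0.361125); det(I−A) = 0.29345625.
m_4 = (0.120125 + 0.115500 + 0.126375 + 0.361125) / 0.29345625 = 0.723125 / 0.29345625 ≈ 2.464.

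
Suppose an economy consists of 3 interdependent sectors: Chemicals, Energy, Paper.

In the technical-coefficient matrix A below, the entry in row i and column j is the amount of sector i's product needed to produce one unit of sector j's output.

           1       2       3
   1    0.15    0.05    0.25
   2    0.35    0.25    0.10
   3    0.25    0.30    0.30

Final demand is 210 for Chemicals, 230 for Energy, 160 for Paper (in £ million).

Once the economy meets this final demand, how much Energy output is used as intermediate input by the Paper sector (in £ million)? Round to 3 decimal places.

I − A =
  [   0.85    -0.05    -0.25]
  [  -0.35     0.75    -0.10]
  [  -0.25    -0.30     0.70]
Cofactors of I−A, C_ij = (−1)^(i+j)·(minor ij) (rows/columns in the sector order above):
  C_11 = (0.75)(0.70) − (-0.10)(-0.30) = 0.4950
  C_12 = −[(-0.35)(0.70) − (-0.10)(-0.25)] = 0.2700
  C_13 = (-0.35)(-0.30) − (0.75)(-0.25) = 0.2925
  C_21 = −[(-0.05)(0.70) − (-0.25)(-0.30)] = 0.1100
  C_22 = (0.85)(0.70) − (-0.25)(-0.25) = 0.5325
  C_23 = −[(0.85)(-0.30) − (-0.05)(-0.25)] = 0.2675
  C_31 = (-0.05)(-0.10) − (-0.25)(0.75) = 0.1925
  C_32 = −[(0.85)(-0.10) − (-0.25)(-0.35)] = 0.1725
  C_33 = (0.85)(0.75) − (-0.05)(-0.35) = 0.6200
det(I−A) = Σ_j (I−A)_1j·C_1j = (0.85)(0.4950) + (-0.05)(0.2700) + (-0.25)(0.2925) = 0.334125
adj(I−A) = Cᵀ =
  [ 0.4950   0.1100   0.1925]
  [ 0.2700   0.5325   0.1725]
  [ 0.2925   0.2675   0.6200]
(I − A)⁻¹ = adj(I−A) / det(I−A) ≈
  [   1.4815     0.3292     0.5761]
  [   0.8081     1.5937     0.5163]
  [   0.8754     0.8006     1.8556]
First solve x = (I − A)⁻¹ d = adj(I−A)·d / det(I−A); in particular x_3 = (0.2925·210 + 0.2675·230 + 0.6200·160) / 0.334125 = 222.15 / 0.334125 ≈ 664.87093.
Intermediate flow from 2 to 3: z_23 = a_23 · x_3 = 0.10 × 222.15 / 0.334125 = 22.215 / 0.334125 ≈ 66.487.

z_23 = 66.487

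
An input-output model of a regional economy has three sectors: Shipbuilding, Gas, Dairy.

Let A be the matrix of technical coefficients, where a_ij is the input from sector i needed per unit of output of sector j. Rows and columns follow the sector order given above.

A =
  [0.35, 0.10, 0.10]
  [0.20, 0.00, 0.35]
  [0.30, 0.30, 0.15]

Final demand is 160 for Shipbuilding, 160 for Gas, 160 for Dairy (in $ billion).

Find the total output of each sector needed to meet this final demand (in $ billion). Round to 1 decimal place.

x_S = 378.4, x_G = 397.4, x_D = 462.0

I − A =
  [   0.65    -0.10    -0.10]
  [  -0.20     1.00    -0.35]
  [  -0.30    -0.30     0.85]
Cofactors of I−A, C_ij = (−1)^(i+j)·(minor ij) (rows/columns in the sector order above):
  C_11 = (1.00)(0.85) − (-0.35)(-0.30) = 0.7450
  C_12 = −[(-0.20)(0.85) − (-0.35)(-0.30)] = 0.2750
  C_13 = (-0.20)(-0.30) − (1.00)(-0.30) = 0.3600
  C_21 = −[(-0.10)(0.85) − (-0.10)(-0.30)] = 0.1150
  C_22 = (0.65)(0.85) − (-0.10)(-0.30) = 0.5225
  C_23 = −[(0.65)(-0.30) − (-0.10)(-0.30)] = 0.2250
  C_31 = (-0.10)(-0.35) − (-0.10)(1.00) = 0.1350
  C_32 = −[(0.65)(-0.35) − (-0.10)(-0.20)] = 0.2475
  C_33 = (0.65)(1.00) − (-0.10)(-0.20) = 0.6300
det(I−A) = Σ_j (I−A)_1j·C_1j = (0.65)(0.7450) + (-0.10)(0.2750) + (-0.10)(0.3600) = 0.42075
adj(I−A) = Cᵀ =
  [ 0.7450   0.1150   0.1350]
  [ 0.2750   0.5225   0.2475]
  [ 0.3600   0.2250   0.6300]
(I − A)⁻¹ = adj(I−A) / det(I−A) ≈
  [   1.7706     0.2733     0.3209]
  [   0.6536     1.2418     0.5882]
  [   0.8556     0.5348     1.4973]
x = (I − A)⁻¹ d = adj(I−A)·d / det(I−A), with det(I−A) = 0.42075:
  x_S = (0.7450·160 + 0.1150·160 + 0.1350·160) / 0.42075 = 159.20 / 0.42075 ≈ 378.4
  x_G = (0.2750·160 + 0.5225·160 + 0.2475·160) / 0.42075 = 167.20 / 0.42075 ≈ 397.4
  x_D = (0.3600·160 + 0.2250·160 + 0.6300·160) / 0.42075 = 194.40 / 0.42075 ≈ 462.0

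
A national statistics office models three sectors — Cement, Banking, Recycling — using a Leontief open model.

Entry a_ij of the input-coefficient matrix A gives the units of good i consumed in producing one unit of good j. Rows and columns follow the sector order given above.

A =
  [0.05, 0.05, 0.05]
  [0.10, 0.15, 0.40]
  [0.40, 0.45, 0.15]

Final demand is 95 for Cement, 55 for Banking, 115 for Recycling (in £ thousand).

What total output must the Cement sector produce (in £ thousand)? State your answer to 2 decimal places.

I − A =
  [   0.95    -0.05    -0.05]
  [  -0.10     0.85    -0.40]
  [  -0.40    -0.45     0.85]
Cofactors of I−A, C_ij = (−1)^(i+j)·(minor ij) (rows/columns in the sector order above):
  C_11 = (0.85)(0.85) − (-0.40)(-0.45) = 0.5425
  C_12 = −[(-0.10)(0.85) − (-0.40)(-0.40)] = 0.2450
  C_13 = (-0.10)(-0.45) − (0.85)(-0.40) = 0.3850
  C_21 = −[(-0.05)(0.85) − (-0.05)(-0.45)] = 0.0650
  C_22 = (0.95)(0.85) − (-0.05)(-0.40) = 0.7875
  C_23 = −[(0.95)(-0.45) − (-0.05)(-0.40)] = 0.4475
  C_31 = (-0.05)(-0.40) − (-0.05)(0.85) = 0.0625
  C_32 = −[(0.95)(-0.40) − (-0.05)(-0.10)] = 0.3850
  C_33 = (0.95)(0.85) − (-0.05)(-0.10) = 0.8025
det(I−A) = Σ_j (I−A)_1j·C_1j = (0.95)(0.5425) + (-0.05)(0.2450) + (-0.05)(0.3850) = 0.483875
adj(I−A) = Cᵀ =
  [ 0.5425   0.0650   0.0625]
  [ 0.2450   0.7875   0.3850]
  [ 0.3850   0.4475   0.8025]
(I − A)⁻¹ = adj(I−A) / det(I−A) ≈
  [   1.1212     0.1343     0.1292]
  [   0.5063     1.6275     0.7957]
  [   0.7957     0.9248     1.6585]
x = (I − A)⁻¹ d = adj(I−A)·d / det(I−A), with det(I−A) = 0.483875:
  x_1 = (0.5425·95 + 0.0650·55 + 0.0625·115) / 0.483875 = 62.30 / 0.483875 ≈ 128.75
  x_2 = (0.2450·95 + 0.7875·55 + 0.3850·115) / 0.483875 = 110.8625 / 0.483875 ≈ 229.11
  x_3 = (0.3850·95 + 0.4475·55 + 0.8025·115) / 0.483875 = 153.475 / 0.483875 ≈ 317.18

x_1 = 128.75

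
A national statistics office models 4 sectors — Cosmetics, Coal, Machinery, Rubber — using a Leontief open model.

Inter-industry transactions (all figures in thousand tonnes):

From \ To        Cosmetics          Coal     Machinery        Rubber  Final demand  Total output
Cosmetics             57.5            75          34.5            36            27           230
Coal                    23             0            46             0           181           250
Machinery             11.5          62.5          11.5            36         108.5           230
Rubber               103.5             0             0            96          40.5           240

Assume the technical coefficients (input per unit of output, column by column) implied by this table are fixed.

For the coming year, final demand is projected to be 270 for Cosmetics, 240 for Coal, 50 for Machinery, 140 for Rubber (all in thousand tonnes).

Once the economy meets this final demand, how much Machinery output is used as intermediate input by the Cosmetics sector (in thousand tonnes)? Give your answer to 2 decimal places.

Technical coefficients a_ij = z_ij / X_j:
  a_11 = 57.5/230 = 0.25, a_21 = 23/230 = 0.10, a_31 = 11.5/230 = 0.05, a_41 = 103.5/230 = 0.45
  a_12 = 75/250 = 0.30, a_22 = 0/250 = 0.00, a_32 = 62.5/250 = 0.25, a_42 = 0/250 = 0.00
  a_13 = 34.5/230 = 0.15, a_23 = 46/230 = 0.20, a_33 = 11.5/230 = 0.05, a_43 = 0/230 = 0.00
  a_14 = 36/240 = 0.15, a_24 = 0/240 = 0.00, a_34 = 36/240 = 0.15, a_44 = 96/240 = 0.40
I − A =
  [   0.75    -0.30    -0.15    -0.15]
  [  -0.10     1.00    -0.20     0.00]
  [  -0.05    -0.25     0.95    -0.15]
  [  -0.45     0.00     0.00     0.60]
Compute the cofactors C_ij = (−1)^(i+j)·(3×3 minor ij) of I−A; the adjugate is their transpose:
adj(I−A) = Cᵀ =
  [ 0.540000   0.193500   0.126000   0.166500]
  [ 0.076500   0.348750   0.085500   0.040500]
  [ 0.112500   0.124875   0.364500   0.119250]
  [ 0.405000   0.145125   0.094500   0.632250]
det(I−A) = Σ_j (I−A)_1j·C_1j = (0.75)(0.540000) + (-0.30)(0.076500) + (-0.15)(0.112500) + (-0.15)(0.405000) = 0.304425
(I − A)⁻¹ = adj(I−A) / det(I−A) ≈
  [   1.7738     0.6356     0.4139     0.5469]
  [   0.2513     1.1456     0.2809     0.1330]
  [   0.3695     0.4102     1.1973     0.3917]
  [   1.3304     0.4767     0.3104     2.0769]
First solve x = (I − A)⁻¹ d = adj(I−A)·d / det(I−A); in particular x_1 = (0.540000·270 + 0.193500·240 + 0.126000·50 + 0.166500·140) / 0.304425 = 221.85 / 0.304425 ≈ 728.7509.
Intermediate flow from 3 to 1: z_31 = a_31 · x_1 = 0.05 × 221.85 / 0.304425 = 11.0925 / 0.304425 ≈ 36.44.

z_31 = 36.44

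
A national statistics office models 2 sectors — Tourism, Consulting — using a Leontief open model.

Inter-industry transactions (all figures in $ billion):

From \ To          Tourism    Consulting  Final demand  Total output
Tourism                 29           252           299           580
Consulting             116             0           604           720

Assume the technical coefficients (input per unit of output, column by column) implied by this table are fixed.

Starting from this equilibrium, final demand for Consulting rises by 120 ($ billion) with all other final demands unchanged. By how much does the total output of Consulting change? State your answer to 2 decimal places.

Technical coefficients a_ij = z_ij / X_j:
  a_11 = 29/580 = 0.05, a_21 = 116/580 = 0.20
  a_12 = 252/720 = 0.35, a_22 = 0/720 = 0.00
I − A =
  [   0.95    -0.35]
  [  -0.20     1.00]
det(I−A) = (0.95)(1.00) − (-0.35)(-0.20) = 0.8800
adj(I−A) = [[1.00, 0.35], [0.20, 0.95]]
(I − A)⁻¹ = adj(I−A) / det(I−A) ≈
  [   1.1364     0.3977]
  [   0.2273     1.0795]
Δx = (I − A)⁻¹ Δd with Δd having +120 in the Consulting component and 0 elsewhere.
So Δx_2 = L_22 · (+120), where L_22 = adj(I−A)_22 / det(I−A) = 0.95 / 0.8800.
Δx_2 = 0.95 × (+120) / 0.8800 = 114.00 / 0.8800 ≈ 129.55.

Δx_2 = 129.55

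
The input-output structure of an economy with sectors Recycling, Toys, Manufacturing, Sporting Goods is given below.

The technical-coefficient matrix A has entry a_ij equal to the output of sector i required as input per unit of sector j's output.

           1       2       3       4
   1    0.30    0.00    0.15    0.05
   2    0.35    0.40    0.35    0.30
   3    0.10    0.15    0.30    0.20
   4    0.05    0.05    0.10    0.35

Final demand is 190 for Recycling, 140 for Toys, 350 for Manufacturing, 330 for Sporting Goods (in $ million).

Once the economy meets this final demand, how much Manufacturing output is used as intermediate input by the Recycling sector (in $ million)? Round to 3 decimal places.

z_31 = 59.061

I − A =
  [   0.70     0.00    -0.15    -0.05]
  [  -0.35     0.60    -0.35    -0.30]
  [  -0.10    -0.15     0.70    -0.20]
  [  -0.05    -0.05    -0.10     0.65]
Compute the cofactors C_ij = (−1)^(i+j)·(3×3 minor ij) of I−A; the adjugate is their transpose:
adj(I−A) = Cᵀ =
  [ 0.208375   0.018625   0.060125   0.043125]
  [ 0.192000   0.291000   0.217500   0.216000]
  [ 0.083375   0.075125   0.260125   0.121125]
  [ 0.043625   0.035375   0.061375   0.240375]
det(I−A) = Σ_j (I−A)_1j·C_1j = (0.70)(0.208375) + (0.00)(0.192000) + (-0.15)(0.083375) + (-0.05)(0.043625) = 0.131175
(I − A)⁻¹ = adj(I−A) / det(I−A) ≈
  [   1.5885     0.1420     0.4584     0.3288]
  [   1.4637     2.2184     1.6581     1.6467]
  [   0.6356     0.5727     1.9830     0.9234]
  [   0.3326     0.2697     0.4679     1.8325]
First solve x = (I − A)⁻¹ d = adj(I−A)·d / det(I−A); in particular x_1 = (0.208375·190 + 0.018625·140 + 0.060125·350 + 0.043125·330) / 0.131175 = 77.47375 / 0.131175 ≈ 590.61368.
Intermediate flow from 3 to 1: z_31 = a_31 · x_1 = 0.10 × 77.47375 / 0.131175 = 7.747375 / 0.131175 ≈ 59.061.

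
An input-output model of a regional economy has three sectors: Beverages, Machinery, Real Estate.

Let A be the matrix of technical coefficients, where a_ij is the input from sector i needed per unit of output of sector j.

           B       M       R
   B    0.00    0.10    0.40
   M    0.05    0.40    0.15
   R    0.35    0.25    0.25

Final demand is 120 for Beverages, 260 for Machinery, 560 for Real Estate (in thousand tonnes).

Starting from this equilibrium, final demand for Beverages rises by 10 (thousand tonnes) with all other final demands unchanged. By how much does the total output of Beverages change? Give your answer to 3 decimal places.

Δx_B = 13.116

I − A =
  [   1.00    -0.10    -0.40]
  [  -0.05     0.60    -0.15]
  [  -0.35    -0.25     0.75]
Cofactors of I−A, C_ij = (−1)^(i+j)·(minor ij) (rows/columns in the sector order above):
  C_11 = (0.60)(0.75) − (-0.15)(-0.25) = 0.4125
  C_12 = −[(-0.05)(0.75) − (-0.15)(-0.35)] = 0.0900
  C_13 = (-0.05)(-0.25) − (0.60)(-0.35) = 0.2225
  C_21 = −[(-0.10)(0.75) − (-0.40)(-0.25)] = 0.1750
  C_22 = (1.00)(0.75) − (-0.40)(-0.35) = 0.6100
  C_23 = −[(1.00)(-0.25) − (-0.10)(-0.35)] = 0.2850
  C_31 = (-0.10)(-0.15) − (-0.40)(0.60) = 0.2550
  C_32 = −[(1.00)(-0.15) − (-0.40)(-0.05)] = 0.1700
  C_33 = (1.00)(0.60) − (-0.10)(-0.05) = 0.5950
det(I−A) = Σ_j (I−A)_1j·C_1j = (1.00)(0.4125) + (-0.10)(0.0900) + (-0.40)(0.2225) = 0.3145
adj(I−A) = Cᵀ =
  [ 0.4125   0.1750   0.2550]
  [ 0.0900   0.6100   0.1700]
  [ 0.2225   0.2850   0.5950]
(I − A)⁻¹ = adj(I−A) / det(I−A) ≈
  [   1.3116     0.5564     0.8108]
  [   0.2862     1.9396     0.5405]
  [   0.7075     0.9062     1.8919]
Δx = (I − A)⁻¹ Δd with Δd having +10 in the Beverages component and 0 elsewhere.
So Δx_B = L_BB · (+10), where L_BB = adj(I−A)_BB / det(I−A) = 0.4125 / 0.3145.
Δx_B = 0.4125 × (+10) / 0.3145 = 4.125 / 0.3145 ≈ 13.116.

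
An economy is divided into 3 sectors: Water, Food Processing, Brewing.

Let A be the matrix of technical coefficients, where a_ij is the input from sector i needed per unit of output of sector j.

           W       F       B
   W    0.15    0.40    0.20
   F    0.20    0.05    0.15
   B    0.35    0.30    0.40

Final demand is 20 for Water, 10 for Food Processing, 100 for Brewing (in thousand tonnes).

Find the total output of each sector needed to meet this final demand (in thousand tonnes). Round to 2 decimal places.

x_W = 128.87, x_F = 82.34, x_B = 283.01

I − A =
  [   0.85    -0.40    -0.20]
  [  -0.20     0.95    -0.15]
  [  -0.35    -0.30     0.60]
Cofactors of I−A, C_ij = (−1)^(i+j)·(minor ij) (rows/columns in the sector order above):
  C_11 = (0.95)(0.60) − (-0.15)(-0.30) = 0.5250
  C_12 = −[(-0.20)(0.60) − (-0.15)(-0.35)] = 0.1725
  C_13 = (-0.20)(-0.30) − (0.95)(-0.35) = 0.3925
  C_21 = −[(-0.40)(0.60) − (-0.20)(-0.30)] = 0.3000
  C_22 = (0.85)(0.60) − (-0.20)(-0.35) = 0.4400
  C_23 = −[(0.85)(-0.30) − (-0.40)(-0.35)] = 0.3950
  C_31 = (-0.40)(-0.15) − (-0.20)(0.95) = 0.2500
  C_32 = −[(0.85)(-0.15) − (-0.20)(-0.20)] = 0.1675
  C_33 = (0.85)(0.95) − (-0.40)(-0.20) = 0.7275
det(I−A) = Σ_j (I−A)_1j·C_1j = (0.85)(0.5250) + (-0.40)(0.1725) + (-0.20)(0.3925) = 0.29875
adj(I−A) = Cᵀ =
  [ 0.5250   0.3000   0.2500]
  [ 0.1725   0.4400   0.1675]
  [ 0.3925   0.3950   0.7275]
(I − A)⁻¹ = adj(I−A) / det(I−A) ≈
  [   1.7573     1.0042     0.8368]
  [   0.5774     1.4728     0.5607]
  [   1.3138     1.3222     2.4351]
x = (I − A)⁻¹ d = adj(I−A)·d / det(I−A), with det(I−A) = 0.29875:
  x_W = (0.5250·20 + 0.3000·10 + 0.2500·100) / 0.29875 = 38.50 / 0.29875 ≈ 128.87
  x_F = (0.1725·20 + 0.4400·10 + 0.1675·100) / 0.29875 = 24.60 / 0.29875 ≈ 82.34
  x_B = (0.3925·20 + 0.3950·10 + 0.7275·100) / 0.29875 = 84.55 / 0.29875 ≈ 283.01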